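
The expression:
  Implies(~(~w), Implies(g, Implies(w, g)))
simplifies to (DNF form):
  True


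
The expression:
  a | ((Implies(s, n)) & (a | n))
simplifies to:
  a | n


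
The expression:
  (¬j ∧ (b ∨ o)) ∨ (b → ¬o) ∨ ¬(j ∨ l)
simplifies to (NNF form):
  ¬b ∨ ¬j ∨ ¬o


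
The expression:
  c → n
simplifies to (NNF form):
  n ∨ ¬c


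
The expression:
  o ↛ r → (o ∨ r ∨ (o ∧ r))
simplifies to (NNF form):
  True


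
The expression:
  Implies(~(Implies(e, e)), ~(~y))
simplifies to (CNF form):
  True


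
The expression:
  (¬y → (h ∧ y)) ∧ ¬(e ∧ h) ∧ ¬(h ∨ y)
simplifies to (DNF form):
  False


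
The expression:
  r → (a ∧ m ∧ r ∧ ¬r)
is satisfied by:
  {r: False}


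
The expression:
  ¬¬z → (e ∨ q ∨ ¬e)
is always true.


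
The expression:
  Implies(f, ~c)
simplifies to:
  ~c | ~f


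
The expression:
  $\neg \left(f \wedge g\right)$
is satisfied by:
  {g: False, f: False}
  {f: True, g: False}
  {g: True, f: False}


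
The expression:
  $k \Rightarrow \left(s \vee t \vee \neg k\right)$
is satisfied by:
  {s: True, t: True, k: False}
  {s: True, k: False, t: False}
  {t: True, k: False, s: False}
  {t: False, k: False, s: False}
  {s: True, t: True, k: True}
  {s: True, k: True, t: False}
  {t: True, k: True, s: False}


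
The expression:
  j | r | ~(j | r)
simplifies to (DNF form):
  True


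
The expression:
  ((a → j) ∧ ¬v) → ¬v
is always true.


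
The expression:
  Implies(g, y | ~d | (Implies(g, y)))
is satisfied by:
  {y: True, g: False, d: False}
  {g: False, d: False, y: False}
  {y: True, d: True, g: False}
  {d: True, g: False, y: False}
  {y: True, g: True, d: False}
  {g: True, y: False, d: False}
  {y: True, d: True, g: True}


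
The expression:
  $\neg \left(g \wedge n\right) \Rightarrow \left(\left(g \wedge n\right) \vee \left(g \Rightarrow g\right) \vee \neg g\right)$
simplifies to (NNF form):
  $\text{True}$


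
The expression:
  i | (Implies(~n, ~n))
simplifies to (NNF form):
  True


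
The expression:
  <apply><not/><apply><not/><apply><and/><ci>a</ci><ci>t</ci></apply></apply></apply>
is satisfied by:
  {t: True, a: True}


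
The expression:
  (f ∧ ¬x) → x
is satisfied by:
  {x: True, f: False}
  {f: False, x: False}
  {f: True, x: True}


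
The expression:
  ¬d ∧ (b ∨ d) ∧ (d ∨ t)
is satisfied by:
  {t: True, b: True, d: False}


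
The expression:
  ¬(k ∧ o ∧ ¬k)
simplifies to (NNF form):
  True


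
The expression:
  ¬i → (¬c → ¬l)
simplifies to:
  c ∨ i ∨ ¬l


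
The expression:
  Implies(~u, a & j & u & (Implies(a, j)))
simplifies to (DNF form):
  u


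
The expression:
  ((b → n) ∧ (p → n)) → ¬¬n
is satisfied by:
  {n: True, b: True, p: True}
  {n: True, b: True, p: False}
  {n: True, p: True, b: False}
  {n: True, p: False, b: False}
  {b: True, p: True, n: False}
  {b: True, p: False, n: False}
  {p: True, b: False, n: False}


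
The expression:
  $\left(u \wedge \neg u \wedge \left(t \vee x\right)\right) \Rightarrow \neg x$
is always true.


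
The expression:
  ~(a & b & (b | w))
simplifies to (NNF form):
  ~a | ~b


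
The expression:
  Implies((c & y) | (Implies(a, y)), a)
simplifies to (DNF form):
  a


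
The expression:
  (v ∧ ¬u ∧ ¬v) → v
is always true.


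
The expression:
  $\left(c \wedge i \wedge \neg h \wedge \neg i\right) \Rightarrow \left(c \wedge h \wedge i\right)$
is always true.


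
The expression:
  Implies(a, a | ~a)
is always true.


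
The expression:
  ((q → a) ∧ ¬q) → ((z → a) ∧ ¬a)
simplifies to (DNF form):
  q ∨ (¬a ∧ ¬z)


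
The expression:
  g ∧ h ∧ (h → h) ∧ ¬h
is never true.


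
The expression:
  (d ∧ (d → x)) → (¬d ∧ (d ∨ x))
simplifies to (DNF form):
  ¬d ∨ ¬x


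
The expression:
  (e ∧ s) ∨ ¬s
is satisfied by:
  {e: True, s: False}
  {s: False, e: False}
  {s: True, e: True}


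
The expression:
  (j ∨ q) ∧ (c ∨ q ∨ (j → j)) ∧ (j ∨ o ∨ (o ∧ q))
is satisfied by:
  {o: True, j: True, q: True}
  {o: True, j: True, q: False}
  {j: True, q: True, o: False}
  {j: True, q: False, o: False}
  {o: True, q: True, j: False}


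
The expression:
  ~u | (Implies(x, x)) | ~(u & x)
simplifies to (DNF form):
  True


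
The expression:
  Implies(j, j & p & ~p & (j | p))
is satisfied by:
  {j: False}


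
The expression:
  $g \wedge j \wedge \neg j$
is never true.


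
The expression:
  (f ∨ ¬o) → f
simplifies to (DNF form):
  f ∨ o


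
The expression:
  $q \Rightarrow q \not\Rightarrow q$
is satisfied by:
  {q: False}


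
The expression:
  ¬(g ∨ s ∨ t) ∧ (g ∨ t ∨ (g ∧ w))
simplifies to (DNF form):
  False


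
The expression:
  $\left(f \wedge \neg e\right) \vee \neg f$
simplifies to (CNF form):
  $\neg e \vee \neg f$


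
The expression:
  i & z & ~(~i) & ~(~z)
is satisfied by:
  {z: True, i: True}


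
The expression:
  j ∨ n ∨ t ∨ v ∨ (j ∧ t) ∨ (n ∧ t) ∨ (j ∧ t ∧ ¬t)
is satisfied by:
  {n: True, t: True, v: True, j: True}
  {n: True, t: True, v: True, j: False}
  {n: True, t: True, j: True, v: False}
  {n: True, t: True, j: False, v: False}
  {n: True, v: True, j: True, t: False}
  {n: True, v: True, j: False, t: False}
  {n: True, v: False, j: True, t: False}
  {n: True, v: False, j: False, t: False}
  {t: True, v: True, j: True, n: False}
  {t: True, v: True, j: False, n: False}
  {t: True, j: True, v: False, n: False}
  {t: True, j: False, v: False, n: False}
  {v: True, j: True, t: False, n: False}
  {v: True, t: False, j: False, n: False}
  {j: True, t: False, v: False, n: False}


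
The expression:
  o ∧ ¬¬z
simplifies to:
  o ∧ z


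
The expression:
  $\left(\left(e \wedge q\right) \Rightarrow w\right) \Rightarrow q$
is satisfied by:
  {q: True}


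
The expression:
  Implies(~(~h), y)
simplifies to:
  y | ~h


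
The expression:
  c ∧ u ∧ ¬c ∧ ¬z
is never true.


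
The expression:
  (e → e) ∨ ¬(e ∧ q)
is always true.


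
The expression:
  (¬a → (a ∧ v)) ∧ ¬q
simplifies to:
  a ∧ ¬q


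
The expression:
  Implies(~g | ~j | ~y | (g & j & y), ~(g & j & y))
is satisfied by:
  {g: False, y: False, j: False}
  {j: True, g: False, y: False}
  {y: True, g: False, j: False}
  {j: True, y: True, g: False}
  {g: True, j: False, y: False}
  {j: True, g: True, y: False}
  {y: True, g: True, j: False}


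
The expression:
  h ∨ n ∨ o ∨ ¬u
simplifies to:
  h ∨ n ∨ o ∨ ¬u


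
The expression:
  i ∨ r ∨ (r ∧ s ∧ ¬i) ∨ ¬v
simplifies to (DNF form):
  i ∨ r ∨ ¬v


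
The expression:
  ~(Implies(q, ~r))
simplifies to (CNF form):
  q & r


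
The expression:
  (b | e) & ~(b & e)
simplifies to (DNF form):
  (b & ~e) | (e & ~b)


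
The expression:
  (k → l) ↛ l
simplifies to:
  ¬k ∧ ¬l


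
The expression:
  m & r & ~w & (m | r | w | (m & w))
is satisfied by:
  {r: True, m: True, w: False}


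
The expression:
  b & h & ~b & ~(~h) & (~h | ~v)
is never true.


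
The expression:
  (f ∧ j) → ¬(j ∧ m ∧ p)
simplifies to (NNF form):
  ¬f ∨ ¬j ∨ ¬m ∨ ¬p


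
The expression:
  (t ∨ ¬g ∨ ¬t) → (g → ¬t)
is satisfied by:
  {g: False, t: False}
  {t: True, g: False}
  {g: True, t: False}


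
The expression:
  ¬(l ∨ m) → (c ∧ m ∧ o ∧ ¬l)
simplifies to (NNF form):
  l ∨ m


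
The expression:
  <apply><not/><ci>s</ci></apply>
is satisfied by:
  {s: False}


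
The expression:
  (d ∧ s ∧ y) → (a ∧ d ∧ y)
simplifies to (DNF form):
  a ∨ ¬d ∨ ¬s ∨ ¬y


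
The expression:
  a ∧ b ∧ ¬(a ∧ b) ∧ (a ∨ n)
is never true.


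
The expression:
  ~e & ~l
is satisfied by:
  {e: False, l: False}


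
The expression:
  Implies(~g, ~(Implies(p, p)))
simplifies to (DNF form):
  g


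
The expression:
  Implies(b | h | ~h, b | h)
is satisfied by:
  {b: True, h: True}
  {b: True, h: False}
  {h: True, b: False}


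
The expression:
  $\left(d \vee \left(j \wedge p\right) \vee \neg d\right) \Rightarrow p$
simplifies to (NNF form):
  $p$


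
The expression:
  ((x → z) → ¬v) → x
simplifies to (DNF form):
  v ∨ x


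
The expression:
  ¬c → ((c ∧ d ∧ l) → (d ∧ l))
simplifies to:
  True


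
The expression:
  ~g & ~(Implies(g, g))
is never true.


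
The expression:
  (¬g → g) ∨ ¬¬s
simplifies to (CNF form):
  g ∨ s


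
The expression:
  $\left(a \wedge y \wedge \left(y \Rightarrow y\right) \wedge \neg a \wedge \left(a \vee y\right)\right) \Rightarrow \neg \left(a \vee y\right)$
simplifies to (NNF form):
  $\text{True}$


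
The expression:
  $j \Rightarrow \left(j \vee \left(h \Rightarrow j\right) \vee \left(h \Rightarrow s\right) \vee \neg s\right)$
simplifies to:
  $\text{True}$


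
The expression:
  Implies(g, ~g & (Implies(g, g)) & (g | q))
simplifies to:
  ~g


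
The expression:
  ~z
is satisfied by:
  {z: False}


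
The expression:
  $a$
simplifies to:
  $a$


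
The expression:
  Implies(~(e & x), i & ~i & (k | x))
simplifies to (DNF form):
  e & x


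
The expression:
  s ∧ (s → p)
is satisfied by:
  {p: True, s: True}


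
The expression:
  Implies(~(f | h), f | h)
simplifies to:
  f | h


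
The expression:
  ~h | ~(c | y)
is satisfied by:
  {y: False, h: False, c: False}
  {c: True, y: False, h: False}
  {y: True, c: False, h: False}
  {c: True, y: True, h: False}
  {h: True, c: False, y: False}


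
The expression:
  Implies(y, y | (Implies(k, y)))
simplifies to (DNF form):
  True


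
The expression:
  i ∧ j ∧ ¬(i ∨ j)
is never true.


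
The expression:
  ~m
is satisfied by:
  {m: False}


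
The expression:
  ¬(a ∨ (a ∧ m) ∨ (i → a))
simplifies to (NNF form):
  i ∧ ¬a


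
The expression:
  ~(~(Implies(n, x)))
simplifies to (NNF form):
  x | ~n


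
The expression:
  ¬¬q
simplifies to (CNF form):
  q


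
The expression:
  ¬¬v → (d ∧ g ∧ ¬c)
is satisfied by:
  {d: True, g: True, v: False, c: False}
  {d: True, g: False, v: False, c: False}
  {g: True, c: False, d: False, v: False}
  {c: False, g: False, d: False, v: False}
  {c: True, d: True, g: True, v: False}
  {c: True, d: True, g: False, v: False}
  {c: True, g: True, d: False, v: False}
  {c: True, g: False, d: False, v: False}
  {v: True, d: True, g: True, c: False}


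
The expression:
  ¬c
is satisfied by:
  {c: False}


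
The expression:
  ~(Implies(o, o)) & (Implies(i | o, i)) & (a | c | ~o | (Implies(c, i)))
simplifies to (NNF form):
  False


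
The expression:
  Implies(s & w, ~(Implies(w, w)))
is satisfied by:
  {s: False, w: False}
  {w: True, s: False}
  {s: True, w: False}


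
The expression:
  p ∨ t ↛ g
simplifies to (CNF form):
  (p ∨ t) ∧ (p ∨ ¬g)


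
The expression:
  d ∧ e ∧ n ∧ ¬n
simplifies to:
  False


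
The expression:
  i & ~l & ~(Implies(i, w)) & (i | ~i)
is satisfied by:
  {i: True, w: False, l: False}


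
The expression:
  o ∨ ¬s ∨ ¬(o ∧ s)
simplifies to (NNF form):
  True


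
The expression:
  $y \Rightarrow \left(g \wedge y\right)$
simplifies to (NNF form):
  $g \vee \neg y$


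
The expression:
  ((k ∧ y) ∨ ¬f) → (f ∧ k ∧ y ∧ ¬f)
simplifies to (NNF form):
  f ∧ (¬k ∨ ¬y)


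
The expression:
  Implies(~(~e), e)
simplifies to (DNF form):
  True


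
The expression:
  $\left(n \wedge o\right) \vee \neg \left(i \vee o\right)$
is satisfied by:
  {n: True, i: False, o: False}
  {i: False, o: False, n: False}
  {n: True, o: True, i: False}
  {n: True, o: True, i: True}


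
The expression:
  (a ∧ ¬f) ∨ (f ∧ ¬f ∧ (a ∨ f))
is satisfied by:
  {a: True, f: False}


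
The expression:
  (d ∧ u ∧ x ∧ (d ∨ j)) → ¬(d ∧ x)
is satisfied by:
  {u: False, d: False, x: False}
  {x: True, u: False, d: False}
  {d: True, u: False, x: False}
  {x: True, d: True, u: False}
  {u: True, x: False, d: False}
  {x: True, u: True, d: False}
  {d: True, u: True, x: False}


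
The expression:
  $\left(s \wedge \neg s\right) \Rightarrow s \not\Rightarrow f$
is always true.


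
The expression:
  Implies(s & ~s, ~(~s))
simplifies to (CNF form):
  True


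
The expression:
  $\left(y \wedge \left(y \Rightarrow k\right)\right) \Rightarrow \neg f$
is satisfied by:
  {k: False, y: False, f: False}
  {f: True, k: False, y: False}
  {y: True, k: False, f: False}
  {f: True, y: True, k: False}
  {k: True, f: False, y: False}
  {f: True, k: True, y: False}
  {y: True, k: True, f: False}


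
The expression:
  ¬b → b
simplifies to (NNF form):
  b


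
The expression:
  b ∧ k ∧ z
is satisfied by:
  {z: True, b: True, k: True}


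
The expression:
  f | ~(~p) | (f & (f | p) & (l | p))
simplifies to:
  f | p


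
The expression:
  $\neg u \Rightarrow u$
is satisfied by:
  {u: True}


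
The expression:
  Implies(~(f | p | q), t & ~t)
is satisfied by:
  {q: True, p: True, f: True}
  {q: True, p: True, f: False}
  {q: True, f: True, p: False}
  {q: True, f: False, p: False}
  {p: True, f: True, q: False}
  {p: True, f: False, q: False}
  {f: True, p: False, q: False}


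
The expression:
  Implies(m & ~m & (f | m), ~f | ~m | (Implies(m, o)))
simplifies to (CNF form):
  True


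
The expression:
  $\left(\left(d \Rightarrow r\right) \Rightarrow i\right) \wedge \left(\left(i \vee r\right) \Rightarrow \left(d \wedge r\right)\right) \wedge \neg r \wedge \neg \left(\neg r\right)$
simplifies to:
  $\text{False}$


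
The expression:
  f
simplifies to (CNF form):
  f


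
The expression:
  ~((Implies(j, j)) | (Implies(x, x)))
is never true.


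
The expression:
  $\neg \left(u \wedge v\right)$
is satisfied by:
  {u: False, v: False}
  {v: True, u: False}
  {u: True, v: False}


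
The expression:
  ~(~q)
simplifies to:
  q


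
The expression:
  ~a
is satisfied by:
  {a: False}


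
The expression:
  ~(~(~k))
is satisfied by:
  {k: False}


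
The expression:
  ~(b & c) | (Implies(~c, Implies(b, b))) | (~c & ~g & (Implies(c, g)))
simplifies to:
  True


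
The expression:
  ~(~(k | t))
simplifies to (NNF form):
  k | t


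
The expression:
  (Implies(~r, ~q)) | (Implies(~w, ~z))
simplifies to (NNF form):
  r | w | ~q | ~z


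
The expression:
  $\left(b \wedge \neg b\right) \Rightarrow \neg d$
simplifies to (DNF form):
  $\text{True}$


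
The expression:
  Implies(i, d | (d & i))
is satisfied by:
  {d: True, i: False}
  {i: False, d: False}
  {i: True, d: True}


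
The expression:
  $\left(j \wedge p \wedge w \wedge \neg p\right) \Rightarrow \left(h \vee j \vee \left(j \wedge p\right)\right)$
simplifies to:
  $\text{True}$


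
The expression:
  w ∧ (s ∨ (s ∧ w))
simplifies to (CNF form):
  s ∧ w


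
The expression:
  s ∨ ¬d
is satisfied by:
  {s: True, d: False}
  {d: False, s: False}
  {d: True, s: True}


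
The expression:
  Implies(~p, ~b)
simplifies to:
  p | ~b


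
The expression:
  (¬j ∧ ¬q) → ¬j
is always true.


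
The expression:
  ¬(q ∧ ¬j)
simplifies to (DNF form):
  j ∨ ¬q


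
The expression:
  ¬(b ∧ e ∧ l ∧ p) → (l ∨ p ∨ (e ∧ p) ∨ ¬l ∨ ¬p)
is always true.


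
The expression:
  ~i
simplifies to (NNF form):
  ~i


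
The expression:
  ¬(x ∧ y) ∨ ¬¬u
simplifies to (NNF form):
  u ∨ ¬x ∨ ¬y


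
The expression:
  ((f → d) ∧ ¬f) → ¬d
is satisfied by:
  {f: True, d: False}
  {d: False, f: False}
  {d: True, f: True}


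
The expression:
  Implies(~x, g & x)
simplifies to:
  x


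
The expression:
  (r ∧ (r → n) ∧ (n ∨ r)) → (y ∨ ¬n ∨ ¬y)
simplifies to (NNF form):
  True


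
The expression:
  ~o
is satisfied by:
  {o: False}


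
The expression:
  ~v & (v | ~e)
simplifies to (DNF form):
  ~e & ~v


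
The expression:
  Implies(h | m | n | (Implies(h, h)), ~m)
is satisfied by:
  {m: False}


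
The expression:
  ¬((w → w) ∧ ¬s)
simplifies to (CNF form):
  s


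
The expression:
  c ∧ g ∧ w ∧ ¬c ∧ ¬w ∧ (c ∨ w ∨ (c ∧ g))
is never true.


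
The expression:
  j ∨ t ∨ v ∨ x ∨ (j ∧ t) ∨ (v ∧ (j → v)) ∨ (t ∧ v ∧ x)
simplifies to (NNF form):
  j ∨ t ∨ v ∨ x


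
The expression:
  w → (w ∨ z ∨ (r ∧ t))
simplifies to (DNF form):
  True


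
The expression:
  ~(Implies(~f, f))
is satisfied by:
  {f: False}


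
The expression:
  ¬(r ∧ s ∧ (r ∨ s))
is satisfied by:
  {s: False, r: False}
  {r: True, s: False}
  {s: True, r: False}


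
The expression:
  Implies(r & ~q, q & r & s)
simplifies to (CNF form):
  q | ~r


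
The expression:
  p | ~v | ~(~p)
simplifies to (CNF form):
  p | ~v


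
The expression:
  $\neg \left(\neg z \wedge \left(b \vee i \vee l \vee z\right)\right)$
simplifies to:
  $z \vee \left(\neg b \wedge \neg i \wedge \neg l\right)$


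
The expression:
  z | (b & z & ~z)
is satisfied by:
  {z: True}


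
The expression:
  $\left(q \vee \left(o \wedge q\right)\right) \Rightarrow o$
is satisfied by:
  {o: True, q: False}
  {q: False, o: False}
  {q: True, o: True}


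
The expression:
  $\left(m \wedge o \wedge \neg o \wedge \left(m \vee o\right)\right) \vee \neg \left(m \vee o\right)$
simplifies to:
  $\neg m \wedge \neg o$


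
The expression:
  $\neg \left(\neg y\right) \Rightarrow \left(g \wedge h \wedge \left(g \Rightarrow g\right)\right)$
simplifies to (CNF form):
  $\left(g \vee \neg y\right) \wedge \left(h \vee \neg y\right)$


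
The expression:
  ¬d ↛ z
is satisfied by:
  {z: True, d: False}
  {d: False, z: False}
  {d: True, z: True}


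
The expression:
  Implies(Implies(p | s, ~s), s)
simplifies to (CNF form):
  s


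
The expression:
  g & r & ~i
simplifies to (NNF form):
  g & r & ~i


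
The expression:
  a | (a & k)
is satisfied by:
  {a: True}


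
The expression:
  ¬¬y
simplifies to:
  y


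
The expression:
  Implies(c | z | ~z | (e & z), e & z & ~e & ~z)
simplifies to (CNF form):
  False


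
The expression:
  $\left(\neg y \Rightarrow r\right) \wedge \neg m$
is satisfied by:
  {r: True, y: True, m: False}
  {r: True, y: False, m: False}
  {y: True, r: False, m: False}


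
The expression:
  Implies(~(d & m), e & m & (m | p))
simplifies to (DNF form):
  (d & m) | (e & m)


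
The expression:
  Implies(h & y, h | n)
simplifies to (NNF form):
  True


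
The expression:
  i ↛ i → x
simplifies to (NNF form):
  True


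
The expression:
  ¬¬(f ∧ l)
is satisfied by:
  {f: True, l: True}


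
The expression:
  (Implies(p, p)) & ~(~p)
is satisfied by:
  {p: True}


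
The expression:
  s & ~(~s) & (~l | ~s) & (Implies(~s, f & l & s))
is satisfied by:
  {s: True, l: False}


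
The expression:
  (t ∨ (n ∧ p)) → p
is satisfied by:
  {p: True, t: False}
  {t: False, p: False}
  {t: True, p: True}


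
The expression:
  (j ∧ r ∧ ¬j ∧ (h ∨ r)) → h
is always true.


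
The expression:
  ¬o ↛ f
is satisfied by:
  {f: True, o: False}
  {o: False, f: False}
  {o: True, f: True}


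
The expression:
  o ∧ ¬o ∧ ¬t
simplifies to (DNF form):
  False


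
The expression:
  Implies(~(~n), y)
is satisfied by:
  {y: True, n: False}
  {n: False, y: False}
  {n: True, y: True}


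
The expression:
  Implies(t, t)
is always true.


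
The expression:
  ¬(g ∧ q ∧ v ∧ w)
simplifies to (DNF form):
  ¬g ∨ ¬q ∨ ¬v ∨ ¬w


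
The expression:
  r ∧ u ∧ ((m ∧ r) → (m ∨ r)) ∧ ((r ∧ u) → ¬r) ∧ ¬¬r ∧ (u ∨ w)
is never true.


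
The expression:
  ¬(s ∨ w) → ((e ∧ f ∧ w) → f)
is always true.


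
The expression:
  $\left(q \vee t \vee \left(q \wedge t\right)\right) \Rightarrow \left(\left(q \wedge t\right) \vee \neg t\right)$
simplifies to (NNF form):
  $q \vee \neg t$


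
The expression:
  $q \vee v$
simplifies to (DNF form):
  $q \vee v$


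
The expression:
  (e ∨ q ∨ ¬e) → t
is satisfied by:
  {t: True}


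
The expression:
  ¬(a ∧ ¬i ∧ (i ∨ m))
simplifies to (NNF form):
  i ∨ ¬a ∨ ¬m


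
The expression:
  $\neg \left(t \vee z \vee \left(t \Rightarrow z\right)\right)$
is never true.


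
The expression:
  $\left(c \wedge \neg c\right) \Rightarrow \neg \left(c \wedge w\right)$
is always true.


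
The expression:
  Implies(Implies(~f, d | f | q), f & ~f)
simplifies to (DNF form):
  ~d & ~f & ~q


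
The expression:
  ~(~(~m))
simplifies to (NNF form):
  ~m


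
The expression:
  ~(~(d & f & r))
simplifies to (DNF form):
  d & f & r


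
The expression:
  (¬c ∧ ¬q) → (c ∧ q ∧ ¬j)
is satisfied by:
  {q: True, c: True}
  {q: True, c: False}
  {c: True, q: False}


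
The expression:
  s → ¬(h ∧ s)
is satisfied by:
  {s: False, h: False}
  {h: True, s: False}
  {s: True, h: False}


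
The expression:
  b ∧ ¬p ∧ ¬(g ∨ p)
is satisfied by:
  {b: True, g: False, p: False}


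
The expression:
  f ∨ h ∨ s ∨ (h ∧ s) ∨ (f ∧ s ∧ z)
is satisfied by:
  {s: True, h: True, f: True}
  {s: True, h: True, f: False}
  {s: True, f: True, h: False}
  {s: True, f: False, h: False}
  {h: True, f: True, s: False}
  {h: True, f: False, s: False}
  {f: True, h: False, s: False}


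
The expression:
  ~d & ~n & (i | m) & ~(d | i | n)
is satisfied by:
  {m: True, n: False, i: False, d: False}


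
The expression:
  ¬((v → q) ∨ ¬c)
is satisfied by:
  {c: True, v: True, q: False}


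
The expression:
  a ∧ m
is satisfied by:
  {a: True, m: True}


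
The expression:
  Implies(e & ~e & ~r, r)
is always true.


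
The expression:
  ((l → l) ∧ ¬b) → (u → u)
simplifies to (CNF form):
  True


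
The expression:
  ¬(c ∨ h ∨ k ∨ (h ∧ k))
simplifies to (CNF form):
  ¬c ∧ ¬h ∧ ¬k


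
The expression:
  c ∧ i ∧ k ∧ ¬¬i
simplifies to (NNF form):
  c ∧ i ∧ k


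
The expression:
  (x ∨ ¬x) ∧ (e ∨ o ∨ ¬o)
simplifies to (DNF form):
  True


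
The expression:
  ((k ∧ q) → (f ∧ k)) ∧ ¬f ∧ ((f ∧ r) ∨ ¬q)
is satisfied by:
  {q: False, f: False}


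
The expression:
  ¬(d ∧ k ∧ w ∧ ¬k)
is always true.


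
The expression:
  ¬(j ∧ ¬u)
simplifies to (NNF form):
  u ∨ ¬j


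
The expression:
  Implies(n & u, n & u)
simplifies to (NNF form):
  True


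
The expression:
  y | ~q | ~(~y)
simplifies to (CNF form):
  y | ~q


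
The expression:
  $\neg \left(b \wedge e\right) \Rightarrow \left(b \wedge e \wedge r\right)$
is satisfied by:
  {e: True, b: True}


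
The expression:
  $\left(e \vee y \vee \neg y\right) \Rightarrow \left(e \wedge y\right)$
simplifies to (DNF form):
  $e \wedge y$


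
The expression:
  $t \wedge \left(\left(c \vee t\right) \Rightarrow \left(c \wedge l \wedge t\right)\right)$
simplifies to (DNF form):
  $c \wedge l \wedge t$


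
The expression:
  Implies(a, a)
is always true.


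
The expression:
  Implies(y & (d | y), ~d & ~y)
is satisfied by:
  {y: False}


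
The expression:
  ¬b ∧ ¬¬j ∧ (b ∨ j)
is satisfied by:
  {j: True, b: False}


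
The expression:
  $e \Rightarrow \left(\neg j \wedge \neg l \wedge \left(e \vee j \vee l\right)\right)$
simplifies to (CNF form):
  $\left(\neg e \vee \neg j\right) \wedge \left(\neg e \vee \neg l\right)$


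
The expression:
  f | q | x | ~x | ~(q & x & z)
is always true.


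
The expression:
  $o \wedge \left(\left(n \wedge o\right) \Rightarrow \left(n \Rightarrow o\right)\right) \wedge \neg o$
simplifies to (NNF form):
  $\text{False}$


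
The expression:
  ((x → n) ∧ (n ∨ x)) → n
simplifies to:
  True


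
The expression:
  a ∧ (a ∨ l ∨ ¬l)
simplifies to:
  a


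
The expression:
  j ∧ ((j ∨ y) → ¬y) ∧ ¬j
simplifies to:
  False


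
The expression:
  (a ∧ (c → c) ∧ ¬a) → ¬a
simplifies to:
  True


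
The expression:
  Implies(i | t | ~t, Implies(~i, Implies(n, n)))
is always true.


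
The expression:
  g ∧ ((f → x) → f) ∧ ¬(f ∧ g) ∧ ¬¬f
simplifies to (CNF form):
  False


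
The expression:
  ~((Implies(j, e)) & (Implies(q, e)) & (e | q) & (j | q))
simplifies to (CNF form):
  (~e | ~j) & (~e | ~q)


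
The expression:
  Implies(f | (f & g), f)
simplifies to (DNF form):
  True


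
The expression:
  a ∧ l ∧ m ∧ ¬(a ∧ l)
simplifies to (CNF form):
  False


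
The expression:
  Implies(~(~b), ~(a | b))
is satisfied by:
  {b: False}


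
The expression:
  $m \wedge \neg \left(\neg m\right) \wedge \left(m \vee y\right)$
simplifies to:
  $m$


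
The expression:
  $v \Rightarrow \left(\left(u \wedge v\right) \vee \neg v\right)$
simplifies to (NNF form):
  $u \vee \neg v$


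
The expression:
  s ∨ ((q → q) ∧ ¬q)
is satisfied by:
  {s: True, q: False}
  {q: False, s: False}
  {q: True, s: True}


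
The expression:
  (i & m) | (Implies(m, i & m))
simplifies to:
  i | ~m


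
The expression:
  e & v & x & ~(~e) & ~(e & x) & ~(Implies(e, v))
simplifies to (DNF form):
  False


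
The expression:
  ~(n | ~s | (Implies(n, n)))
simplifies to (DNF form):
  False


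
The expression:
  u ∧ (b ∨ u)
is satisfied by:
  {u: True}


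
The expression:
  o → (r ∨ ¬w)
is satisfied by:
  {r: True, w: False, o: False}
  {w: False, o: False, r: False}
  {r: True, o: True, w: False}
  {o: True, w: False, r: False}
  {r: True, w: True, o: False}
  {w: True, r: False, o: False}
  {r: True, o: True, w: True}


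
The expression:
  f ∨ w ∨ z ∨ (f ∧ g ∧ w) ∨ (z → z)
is always true.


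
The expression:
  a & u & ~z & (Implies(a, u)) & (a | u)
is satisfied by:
  {a: True, u: True, z: False}


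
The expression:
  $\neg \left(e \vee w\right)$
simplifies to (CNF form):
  $\neg e \wedge \neg w$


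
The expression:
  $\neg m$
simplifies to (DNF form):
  $\neg m$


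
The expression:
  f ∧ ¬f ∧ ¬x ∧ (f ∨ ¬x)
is never true.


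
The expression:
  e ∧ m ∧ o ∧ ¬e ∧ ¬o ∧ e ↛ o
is never true.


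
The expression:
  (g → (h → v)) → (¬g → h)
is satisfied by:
  {g: True, h: True}
  {g: True, h: False}
  {h: True, g: False}


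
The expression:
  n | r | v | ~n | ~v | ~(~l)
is always true.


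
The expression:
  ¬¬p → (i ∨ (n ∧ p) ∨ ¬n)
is always true.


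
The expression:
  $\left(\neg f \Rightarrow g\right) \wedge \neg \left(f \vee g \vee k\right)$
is never true.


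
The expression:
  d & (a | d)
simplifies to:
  d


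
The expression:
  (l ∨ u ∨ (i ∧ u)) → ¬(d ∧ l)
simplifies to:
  ¬d ∨ ¬l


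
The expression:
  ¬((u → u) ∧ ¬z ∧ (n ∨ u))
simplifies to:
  z ∨ (¬n ∧ ¬u)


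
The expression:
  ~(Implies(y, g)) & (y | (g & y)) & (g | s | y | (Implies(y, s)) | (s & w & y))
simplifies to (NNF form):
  y & ~g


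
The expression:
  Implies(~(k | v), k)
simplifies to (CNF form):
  k | v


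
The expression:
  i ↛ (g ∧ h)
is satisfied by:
  {i: True, h: False, g: False}
  {g: True, i: True, h: False}
  {h: True, i: True, g: False}


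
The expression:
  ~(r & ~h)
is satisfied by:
  {h: True, r: False}
  {r: False, h: False}
  {r: True, h: True}


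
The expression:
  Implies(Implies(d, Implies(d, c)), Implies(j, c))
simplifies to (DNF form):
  c | d | ~j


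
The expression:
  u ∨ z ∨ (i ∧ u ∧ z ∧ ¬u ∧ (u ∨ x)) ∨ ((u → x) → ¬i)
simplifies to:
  u ∨ z ∨ ¬i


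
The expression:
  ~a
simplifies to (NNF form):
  ~a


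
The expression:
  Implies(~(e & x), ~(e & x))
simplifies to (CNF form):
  True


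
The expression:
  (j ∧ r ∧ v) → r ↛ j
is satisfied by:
  {v: False, r: False, j: False}
  {j: True, v: False, r: False}
  {r: True, v: False, j: False}
  {j: True, r: True, v: False}
  {v: True, j: False, r: False}
  {j: True, v: True, r: False}
  {r: True, v: True, j: False}


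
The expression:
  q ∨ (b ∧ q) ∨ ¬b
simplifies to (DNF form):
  q ∨ ¬b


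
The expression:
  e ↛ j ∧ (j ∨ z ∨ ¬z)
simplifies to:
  e ∧ ¬j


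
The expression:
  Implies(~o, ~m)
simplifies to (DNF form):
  o | ~m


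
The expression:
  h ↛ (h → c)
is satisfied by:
  {h: True, c: False}


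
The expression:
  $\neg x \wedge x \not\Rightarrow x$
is never true.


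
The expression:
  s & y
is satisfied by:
  {s: True, y: True}


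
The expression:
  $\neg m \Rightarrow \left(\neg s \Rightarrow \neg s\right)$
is always true.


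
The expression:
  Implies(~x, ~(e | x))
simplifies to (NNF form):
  x | ~e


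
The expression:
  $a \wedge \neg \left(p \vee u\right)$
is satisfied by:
  {a: True, u: False, p: False}


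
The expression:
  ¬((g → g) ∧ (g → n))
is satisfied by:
  {g: True, n: False}


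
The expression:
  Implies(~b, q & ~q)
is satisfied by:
  {b: True}


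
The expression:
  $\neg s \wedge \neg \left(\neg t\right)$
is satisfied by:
  {t: True, s: False}


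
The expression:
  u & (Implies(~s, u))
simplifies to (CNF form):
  u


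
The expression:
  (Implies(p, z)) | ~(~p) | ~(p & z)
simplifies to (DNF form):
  True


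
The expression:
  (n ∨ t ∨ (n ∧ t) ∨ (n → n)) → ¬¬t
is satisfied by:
  {t: True}


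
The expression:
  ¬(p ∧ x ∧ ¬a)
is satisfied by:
  {a: True, p: False, x: False}
  {p: False, x: False, a: False}
  {a: True, x: True, p: False}
  {x: True, p: False, a: False}
  {a: True, p: True, x: False}
  {p: True, a: False, x: False}
  {a: True, x: True, p: True}


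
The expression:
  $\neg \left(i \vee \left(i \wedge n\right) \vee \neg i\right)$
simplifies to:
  $\text{False}$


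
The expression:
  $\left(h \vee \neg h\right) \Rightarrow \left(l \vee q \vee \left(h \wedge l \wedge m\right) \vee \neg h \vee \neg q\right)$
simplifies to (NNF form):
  $\text{True}$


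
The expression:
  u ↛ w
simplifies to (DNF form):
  u ∧ ¬w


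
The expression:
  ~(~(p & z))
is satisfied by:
  {z: True, p: True}


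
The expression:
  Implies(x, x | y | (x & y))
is always true.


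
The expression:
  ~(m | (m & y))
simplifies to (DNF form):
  ~m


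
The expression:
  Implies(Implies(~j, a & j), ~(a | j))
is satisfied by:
  {j: False}


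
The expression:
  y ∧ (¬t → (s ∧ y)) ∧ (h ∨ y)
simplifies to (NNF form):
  y ∧ (s ∨ t)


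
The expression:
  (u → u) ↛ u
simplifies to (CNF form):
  ¬u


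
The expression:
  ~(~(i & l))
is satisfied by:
  {i: True, l: True}


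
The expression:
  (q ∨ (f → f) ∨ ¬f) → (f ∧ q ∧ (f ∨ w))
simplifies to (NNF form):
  f ∧ q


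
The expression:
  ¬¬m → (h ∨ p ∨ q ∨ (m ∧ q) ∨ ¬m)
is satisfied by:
  {h: True, q: True, p: True, m: False}
  {h: True, q: True, p: False, m: False}
  {h: True, p: True, m: False, q: False}
  {h: True, p: False, m: False, q: False}
  {q: True, p: True, m: False, h: False}
  {q: True, p: False, m: False, h: False}
  {p: True, q: False, m: False, h: False}
  {p: False, q: False, m: False, h: False}
  {h: True, q: True, m: True, p: True}
  {h: True, q: True, m: True, p: False}
  {h: True, m: True, p: True, q: False}
  {h: True, m: True, p: False, q: False}
  {m: True, q: True, p: True, h: False}
  {m: True, q: True, p: False, h: False}
  {m: True, p: True, q: False, h: False}


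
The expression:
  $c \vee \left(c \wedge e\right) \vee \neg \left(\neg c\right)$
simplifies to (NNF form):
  $c$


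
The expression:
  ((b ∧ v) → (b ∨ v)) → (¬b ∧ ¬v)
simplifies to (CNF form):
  ¬b ∧ ¬v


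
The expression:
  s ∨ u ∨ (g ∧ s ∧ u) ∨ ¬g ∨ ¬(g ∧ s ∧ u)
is always true.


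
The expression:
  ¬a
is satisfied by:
  {a: False}


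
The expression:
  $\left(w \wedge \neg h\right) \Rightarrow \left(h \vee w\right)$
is always true.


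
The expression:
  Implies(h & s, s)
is always true.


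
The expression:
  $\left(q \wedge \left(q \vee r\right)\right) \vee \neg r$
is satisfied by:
  {q: True, r: False}
  {r: False, q: False}
  {r: True, q: True}


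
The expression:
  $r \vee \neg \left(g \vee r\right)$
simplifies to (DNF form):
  $r \vee \neg g$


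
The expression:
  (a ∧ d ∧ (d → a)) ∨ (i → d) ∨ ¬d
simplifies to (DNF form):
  True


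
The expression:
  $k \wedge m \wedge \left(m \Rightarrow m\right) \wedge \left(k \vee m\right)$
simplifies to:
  $k \wedge m$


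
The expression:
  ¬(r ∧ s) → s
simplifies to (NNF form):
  s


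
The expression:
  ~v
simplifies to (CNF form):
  ~v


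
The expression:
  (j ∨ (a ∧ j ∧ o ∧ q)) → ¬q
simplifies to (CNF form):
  ¬j ∨ ¬q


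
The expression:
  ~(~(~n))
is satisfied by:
  {n: False}


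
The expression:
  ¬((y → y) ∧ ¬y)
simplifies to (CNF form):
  y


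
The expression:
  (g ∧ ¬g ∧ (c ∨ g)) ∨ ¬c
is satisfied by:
  {c: False}


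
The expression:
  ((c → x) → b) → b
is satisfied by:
  {b: True, x: True, c: False}
  {b: True, x: False, c: False}
  {x: True, b: False, c: False}
  {b: False, x: False, c: False}
  {b: True, c: True, x: True}
  {b: True, c: True, x: False}
  {c: True, x: True, b: False}


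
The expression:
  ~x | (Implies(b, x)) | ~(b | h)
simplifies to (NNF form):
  True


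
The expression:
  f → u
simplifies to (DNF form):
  u ∨ ¬f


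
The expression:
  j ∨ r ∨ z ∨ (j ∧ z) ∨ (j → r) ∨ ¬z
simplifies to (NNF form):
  True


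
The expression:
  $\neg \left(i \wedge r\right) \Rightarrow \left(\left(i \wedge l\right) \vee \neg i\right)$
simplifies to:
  $l \vee r \vee \neg i$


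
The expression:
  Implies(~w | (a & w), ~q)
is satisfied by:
  {w: True, a: False, q: False}
  {a: False, q: False, w: False}
  {w: True, a: True, q: False}
  {a: True, w: False, q: False}
  {q: True, w: True, a: False}


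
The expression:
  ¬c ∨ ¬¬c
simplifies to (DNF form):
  True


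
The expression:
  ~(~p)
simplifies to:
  p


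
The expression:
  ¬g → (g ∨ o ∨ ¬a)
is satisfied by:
  {o: True, g: True, a: False}
  {o: True, g: False, a: False}
  {g: True, o: False, a: False}
  {o: False, g: False, a: False}
  {a: True, o: True, g: True}
  {a: True, o: True, g: False}
  {a: True, g: True, o: False}


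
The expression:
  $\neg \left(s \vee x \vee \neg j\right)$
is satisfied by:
  {j: True, x: False, s: False}


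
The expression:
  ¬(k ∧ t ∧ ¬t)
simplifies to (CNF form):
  True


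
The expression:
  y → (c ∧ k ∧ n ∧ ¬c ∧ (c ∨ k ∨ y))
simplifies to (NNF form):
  ¬y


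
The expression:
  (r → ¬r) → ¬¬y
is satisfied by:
  {r: True, y: True}
  {r: True, y: False}
  {y: True, r: False}


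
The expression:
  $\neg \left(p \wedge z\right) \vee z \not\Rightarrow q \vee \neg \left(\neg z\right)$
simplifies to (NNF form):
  $\text{True}$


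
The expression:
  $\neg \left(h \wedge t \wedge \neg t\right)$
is always true.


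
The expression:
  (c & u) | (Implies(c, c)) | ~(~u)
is always true.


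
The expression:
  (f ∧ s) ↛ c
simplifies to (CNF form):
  f ∧ s ∧ ¬c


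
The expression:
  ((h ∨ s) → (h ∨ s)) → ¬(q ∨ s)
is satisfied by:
  {q: False, s: False}


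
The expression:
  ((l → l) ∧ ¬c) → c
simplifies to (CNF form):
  c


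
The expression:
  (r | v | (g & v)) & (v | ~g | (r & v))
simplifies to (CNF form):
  (r | v) & (v | ~g)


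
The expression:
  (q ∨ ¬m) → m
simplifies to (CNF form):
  m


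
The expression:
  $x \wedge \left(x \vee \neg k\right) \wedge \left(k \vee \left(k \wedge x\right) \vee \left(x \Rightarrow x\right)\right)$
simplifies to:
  $x$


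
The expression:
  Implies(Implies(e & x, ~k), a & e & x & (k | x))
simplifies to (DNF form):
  (a & e & x) | (e & k & x)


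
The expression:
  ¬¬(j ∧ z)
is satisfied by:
  {z: True, j: True}


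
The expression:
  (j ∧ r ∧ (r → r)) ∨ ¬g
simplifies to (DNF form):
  (j ∧ r) ∨ ¬g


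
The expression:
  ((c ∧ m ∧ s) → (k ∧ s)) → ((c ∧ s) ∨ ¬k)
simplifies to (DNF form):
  (c ∧ s) ∨ ¬k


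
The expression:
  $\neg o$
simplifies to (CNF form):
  $\neg o$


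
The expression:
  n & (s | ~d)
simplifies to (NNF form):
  n & (s | ~d)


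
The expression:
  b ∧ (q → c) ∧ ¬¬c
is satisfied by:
  {c: True, b: True}


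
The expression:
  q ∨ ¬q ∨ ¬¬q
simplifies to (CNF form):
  True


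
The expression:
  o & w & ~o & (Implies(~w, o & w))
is never true.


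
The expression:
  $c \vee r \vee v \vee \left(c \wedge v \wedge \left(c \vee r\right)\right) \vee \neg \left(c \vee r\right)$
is always true.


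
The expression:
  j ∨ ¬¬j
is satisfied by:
  {j: True}


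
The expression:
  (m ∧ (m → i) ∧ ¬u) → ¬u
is always true.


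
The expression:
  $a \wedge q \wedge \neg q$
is never true.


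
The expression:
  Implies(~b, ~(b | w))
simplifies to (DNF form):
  b | ~w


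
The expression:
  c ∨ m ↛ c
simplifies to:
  c ∨ m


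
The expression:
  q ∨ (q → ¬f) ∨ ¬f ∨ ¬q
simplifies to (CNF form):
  True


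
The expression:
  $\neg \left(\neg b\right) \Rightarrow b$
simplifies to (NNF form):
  $\text{True}$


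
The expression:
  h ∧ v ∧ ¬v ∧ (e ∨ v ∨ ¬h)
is never true.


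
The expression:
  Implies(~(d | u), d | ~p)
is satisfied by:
  {d: True, u: True, p: False}
  {d: True, p: False, u: False}
  {u: True, p: False, d: False}
  {u: False, p: False, d: False}
  {d: True, u: True, p: True}
  {d: True, p: True, u: False}
  {u: True, p: True, d: False}


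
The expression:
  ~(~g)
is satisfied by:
  {g: True}


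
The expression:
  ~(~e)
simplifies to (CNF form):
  e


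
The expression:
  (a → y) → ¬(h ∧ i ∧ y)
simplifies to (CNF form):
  ¬h ∨ ¬i ∨ ¬y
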